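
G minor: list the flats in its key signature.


Flat minor keys: A(0), D(1), G(2), C(3), F(4), Bb(5), Eb(6), Ab(7)
G minor has 2 flats
Order of flats: Bb Eb Ab Db Gb Cb Fb → first 2: Bb, Eb
= Bb, Eb


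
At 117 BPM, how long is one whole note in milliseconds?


Let's work it out.
One quarter-note beat = 60000 / BPM = 60000 / 117 ms
Whole note = 4 × quarter note
Duration = 4 × 60000 / 117 = 240000 / 117
= 2051.3 ms


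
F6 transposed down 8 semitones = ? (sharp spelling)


Reasoning:
F6: chromatic position 5 in octave 6 → absolute = 6×12 + 5 = 77
Transpose down 8: 77 - 8 = 69
69 = 5×12 + 9 → A in octave 5
Result = A5


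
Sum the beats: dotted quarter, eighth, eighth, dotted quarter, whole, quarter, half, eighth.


Beat values:
  dotted quarter = 1.5 beats
  eighth = 0.5 beats
  eighth = 0.5 beats
  dotted quarter = 1.5 beats
  whole = 4 beats
  quarter = 1 beat
  half = 2 beats
  eighth = 0.5 beats
Sum = 1.5 + 0.5 + 0.5 + 1.5 + 4 + 1 + 2 + 0.5
= 11.5 beats


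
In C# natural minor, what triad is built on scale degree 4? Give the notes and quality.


Solution.
C# natural minor scale: C# D# E F# G# A B
Diatonic triad on degree 4 stacks scale notes 4, 6, 1: F# A C#
F#→A = 3 semitones; F#→C# = 7 semitones → minor triad
= F# A C# (minor)


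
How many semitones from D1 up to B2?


Reasoning:
Absolute semitone position = octave×12 + chromatic position
D1: 1×12 + 2 = 14
B2: 2×12 + 11 = 35
Difference = 35 - 14 = 21
= 21 semitones


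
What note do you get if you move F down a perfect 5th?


perfect 5th: 5 letter names, 7 semitones
Letter: F - 4 → B
Pitch: F - 7 semitones, spelled as a B → Bb
= Bb


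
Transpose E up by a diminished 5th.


Working:
diminished 5th: 5 letter names, 6 semitones
Letter: E + 4 → B
Pitch: E + 6 semitones, spelled as a B → Bb
= Bb


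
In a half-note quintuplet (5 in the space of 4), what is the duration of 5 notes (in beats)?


Step by step:
Quintuplet: 5 notes occupy the space of 4 half notes
Space = 4 × 2 = 8 beats
Each quintuplet note = 8 / 5 = 8/5 beats
5 notes = 5 × 8/5 = 8
= 8 beats


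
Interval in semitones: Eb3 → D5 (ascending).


Working:
Absolute semitone position = octave×12 + chromatic position
Eb3: 3×12 + 3 = 39
D5: 5×12 + 2 = 62
Difference = 62 - 39 = 23
= 23 semitones


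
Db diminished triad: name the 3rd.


Solution.
Diminished triad = root + minor 3rd (3 semitones) + diminished 5th (6 semitones)
A triad on Db stacks thirds, so the chord tones use letter names D-F-A
Root: Db
Minor 3rd above Db: Fb
Diminished 5th above Db: Abb
The 3rd = Fb


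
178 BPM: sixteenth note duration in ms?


Working:
One quarter-note beat = 60000 / BPM = 60000 / 178 ms
Sixteenth note = 1/4 × quarter note
Duration = 1/4 × 60000 / 178 = 15000 / 178
= 84.3 ms


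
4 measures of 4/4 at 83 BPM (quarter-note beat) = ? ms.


Working:
Quarter-note beat duration = 60000 / 83 ms
Beats per measure (4/4) = 4
One measure = 4 × 60000 / 83 = 240000 / 83 ms
4 measures = 4 × 240000 / 83 = 960000 / 83
= 11566.3 ms


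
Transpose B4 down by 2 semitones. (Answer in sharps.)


Working:
B4: chromatic position 11 in octave 4 → absolute = 4×12 + 11 = 59
Transpose down 2: 59 - 2 = 57
57 = 4×12 + 9 → A in octave 4
Result = A4


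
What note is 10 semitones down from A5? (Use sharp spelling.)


Working:
A5: chromatic position 9 in octave 5 → absolute = 5×12 + 9 = 69
Transpose down 10: 69 - 10 = 59
59 = 4×12 + 11 → B in octave 4
Result = B4


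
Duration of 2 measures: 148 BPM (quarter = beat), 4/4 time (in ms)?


Quarter-note beat duration = 60000 / 148 ms
Beats per measure (4/4) = 4
One measure = 4 × 60000 / 148 = 240000 / 148 ms
2 measures = 2 × 240000 / 148 = 480000 / 148
= 3243.2 ms


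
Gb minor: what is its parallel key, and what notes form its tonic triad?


Parallel keys share the same tonic but differ in mode
Gb minor → parallel is Gb major
Tonic triad of Gb major = Gb Bb Db
= Gb major; triad = Gb Bb Db


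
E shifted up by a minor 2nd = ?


Let's work it out.
minor 2nd: 2 letter names, 1 semitones
Letter: E + 1 → F
Pitch: E + 1 semitones, spelled as an F → F
= F


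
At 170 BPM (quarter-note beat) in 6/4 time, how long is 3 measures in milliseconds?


Solution.
Quarter-note beat duration = 60000 / 170 ms
Beats per measure (6/4) = 6
One measure = 6 × 60000 / 170 = 360000 / 170 ms
3 measures = 3 × 360000 / 170 = 1080000 / 170
= 6352.9 ms


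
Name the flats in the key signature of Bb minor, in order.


Let's work it out.
Flat minor keys: A(0), D(1), G(2), C(3), F(4), Bb(5), Eb(6), Ab(7)
Bb minor has 5 flats
Order of flats: Bb Eb Ab Db Gb Cb Fb → first 5: Bb, Eb, Ab, Db, Gb
= Bb, Eb, Ab, Db, Gb


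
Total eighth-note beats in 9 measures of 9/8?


Solution.
Time signature 9/8: the bottom number 8 means the eighth note gets one count
The top number 9 means 9 eighth-note beats per measure
Total = 9 × 9 measures
= 81 eighth-note beats


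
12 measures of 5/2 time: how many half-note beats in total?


Step by step:
Time signature 5/2: the bottom number 2 means the half note gets one count
The top number 5 means 5 half-note beats per measure
Total = 5 × 12 measures
= 60 half-note beats


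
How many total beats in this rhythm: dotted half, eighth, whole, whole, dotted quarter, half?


Beat values:
  dotted half = 3 beats
  eighth = 0.5 beats
  whole = 4 beats
  whole = 4 beats
  dotted quarter = 1.5 beats
  half = 2 beats
Sum = 3 + 0.5 + 4 + 4 + 1.5 + 2
= 15 beats


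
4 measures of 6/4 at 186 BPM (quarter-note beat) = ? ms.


Working:
Quarter-note beat duration = 60000 / 186 ms
Beats per measure (6/4) = 6
One measure = 6 × 60000 / 186 = 360000 / 186 ms
4 measures = 4 × 360000 / 186 = 1440000 / 186
= 7741.9 ms


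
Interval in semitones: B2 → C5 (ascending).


Step by step:
Absolute semitone position = octave×12 + chromatic position
B2: 2×12 + 11 = 35
C5: 5×12 + 0 = 60
Difference = 60 - 35 = 25
= 25 semitones


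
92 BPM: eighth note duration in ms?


One quarter-note beat = 60000 / BPM = 60000 / 92 ms
Eighth note = 1/2 × quarter note
Duration = 1/2 × 60000 / 92 = 30000 / 92
= 326.1 ms


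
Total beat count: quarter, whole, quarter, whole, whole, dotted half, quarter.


Working:
Beat values:
  quarter = 1 beat
  whole = 4 beats
  quarter = 1 beat
  whole = 4 beats
  whole = 4 beats
  dotted half = 3 beats
  quarter = 1 beat
Sum = 1 + 4 + 1 + 4 + 4 + 3 + 1
= 18 beats


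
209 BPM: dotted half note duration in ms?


One quarter-note beat = 60000 / BPM = 60000 / 209 ms
Dotted half note = 3 × quarter note
Duration = 3 × 60000 / 209 = 180000 / 209
= 861.2 ms


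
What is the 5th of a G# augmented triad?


Reasoning:
Augmented triad = root + major 3rd (4 semitones) + augmented 5th (8 semitones)
A triad on G# stacks thirds, so the chord tones use letter names G-B-D
Root: G#
Major 3rd above G#: B#
Augmented 5th above G#: D##
The 5th = D##


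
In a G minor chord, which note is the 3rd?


Minor triad = root + minor 3rd (3 semitones) + perfect 5th (7 semitones)
A triad on G stacks thirds, so the chord tones use letter names G-B-D
Root: G
Minor 3rd above G: Bb
Perfect 5th above G: D
The 3rd = Bb


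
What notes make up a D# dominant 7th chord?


Reasoning:
Dominant 7th chord = root + major 3rd + perfect 5th + minor 7th
Seventh chords stack in thirds, so the letter names are D-F-A-C
Root: D#
Major 3rd above D#: F##
Perfect 5th above D#: A#
Minor 7th above D#: C#
Chord = D# F## A# C#


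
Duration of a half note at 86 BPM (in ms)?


Step by step:
One quarter-note beat = 60000 / BPM = 60000 / 86 ms
Half note = 2 × quarter note
Duration = 2 × 60000 / 86 = 120000 / 86
= 1395.3 ms


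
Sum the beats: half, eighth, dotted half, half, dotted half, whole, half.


Step by step:
Beat values:
  half = 2 beats
  eighth = 0.5 beats
  dotted half = 3 beats
  half = 2 beats
  dotted half = 3 beats
  whole = 4 beats
  half = 2 beats
Sum = 2 + 0.5 + 3 + 2 + 3 + 4 + 2
= 16.5 beats


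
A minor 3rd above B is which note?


Working:
A 3rd spans 3 letter names, so from B we land on D
A minor 3rd = 3 semitones above B
Spell D at that pitch: D
= D


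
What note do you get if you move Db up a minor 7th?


minor 7th: 7 letter names, 10 semitones
Letter: D + 6 → C
Pitch: Db + 10 semitones, spelled as a C → Cb
= Cb


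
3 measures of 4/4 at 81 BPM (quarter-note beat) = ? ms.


Reasoning:
Quarter-note beat duration = 60000 / 81 ms
Beats per measure (4/4) = 4
One measure = 4 × 60000 / 81 = 240000 / 81 ms
3 measures = 3 × 240000 / 81 = 720000 / 81
= 8888.9 ms


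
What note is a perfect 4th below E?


Step by step:
A 4th spans 4 letter names, so from E we land on B
A perfect 4th = 5 semitones below E
Spell B at that pitch: B
= B


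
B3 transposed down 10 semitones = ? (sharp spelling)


Let's work it out.
B3: chromatic position 11 in octave 3 → absolute = 3×12 + 11 = 47
Transpose down 10: 47 - 10 = 37
37 = 3×12 + 1 → C# in octave 3
Result = C#3


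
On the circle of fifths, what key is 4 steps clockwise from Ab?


Let's work it out.
Each clockwise step on the circle of fifths moves up a perfect 5th
From Ab: Ab → Eb → Bb → F → C
= C


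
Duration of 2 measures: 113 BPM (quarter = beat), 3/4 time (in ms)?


Step by step:
Quarter-note beat duration = 60000 / 113 ms
Beats per measure (3/4) = 3
One measure = 3 × 60000 / 113 = 180000 / 113 ms
2 measures = 2 × 180000 / 113 = 360000 / 113
= 3185.8 ms


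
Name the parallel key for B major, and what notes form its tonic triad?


Let's work it out.
Parallel keys share the same tonic but differ in mode
B major → parallel is B minor
Tonic triad of B minor = B D F#
= B minor; triad = B D F#


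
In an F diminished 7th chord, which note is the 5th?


Solution.
Diminished 7th chord = root + minor 3rd + diminished 5th + diminished 7th
Seventh chords stack in thirds, so the letter names are F-A-C-E
Root: F
Minor 3rd above F: Ab
Diminished 5th above F: Cb
Diminished 7th above F: Ebb
The 5th = Cb


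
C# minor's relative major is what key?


The relative major shares the key signature and is a minor 3rd above the minor tonic
A minor 3rd above C# is E
→ relative major of C# minor is E major
= E major


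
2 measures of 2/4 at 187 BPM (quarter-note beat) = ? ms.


Quarter-note beat duration = 60000 / 187 ms
Beats per measure (2/4) = 2
One measure = 2 × 60000 / 187 = 120000 / 187 ms
2 measures = 2 × 120000 / 187 = 240000 / 187
= 1283.4 ms


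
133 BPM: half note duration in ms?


One quarter-note beat = 60000 / BPM = 60000 / 133 ms
Half note = 2 × quarter note
Duration = 2 × 60000 / 133 = 120000 / 133
= 902.3 ms


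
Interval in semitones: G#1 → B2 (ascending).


Let's work it out.
Absolute semitone position = octave×12 + chromatic position
G#1: 1×12 + 8 = 20
B2: 2×12 + 11 = 35
Difference = 35 - 20 = 15
= 15 semitones


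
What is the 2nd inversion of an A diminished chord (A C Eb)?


Root position: A C Eb
2nd inversion: move root and 3rd up an octave
Bass note: Eb
Notes (bottom to top) = Eb A C


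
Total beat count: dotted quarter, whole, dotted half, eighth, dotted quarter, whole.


Solution.
Beat values:
  dotted quarter = 1.5 beats
  whole = 4 beats
  dotted half = 3 beats
  eighth = 0.5 beats
  dotted quarter = 1.5 beats
  whole = 4 beats
Sum = 1.5 + 4 + 3 + 0.5 + 1.5 + 4
= 14.5 beats


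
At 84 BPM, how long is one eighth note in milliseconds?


Reasoning:
One quarter-note beat = 60000 / BPM = 60000 / 84 ms
Eighth note = 1/2 × quarter note
Duration = 1/2 × 60000 / 84 = 30000 / 84
= 357.1 ms


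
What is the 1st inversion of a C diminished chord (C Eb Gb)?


Root position: C Eb Gb
1st inversion: move root up an octave
Bass note: Eb
Notes (bottom to top) = Eb Gb C


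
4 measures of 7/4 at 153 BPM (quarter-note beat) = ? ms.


Solution.
Quarter-note beat duration = 60000 / 153 ms
Beats per measure (7/4) = 7
One measure = 7 × 60000 / 153 = 420000 / 153 ms
4 measures = 4 × 420000 / 153 = 1680000 / 153
= 10980.4 ms


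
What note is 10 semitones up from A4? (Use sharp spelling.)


Let's work it out.
A4: chromatic position 9 in octave 4 → absolute = 4×12 + 9 = 57
Transpose up 10: 57 + 10 = 67
67 = 5×12 + 7 → G in octave 5
Result = G5


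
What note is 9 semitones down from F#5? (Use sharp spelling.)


Let's work it out.
F#5: chromatic position 6 in octave 5 → absolute = 5×12 + 6 = 66
Transpose down 9: 66 - 9 = 57
57 = 4×12 + 9 → A in octave 4
Result = A4


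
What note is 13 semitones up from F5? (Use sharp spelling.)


F5: chromatic position 5 in octave 5 → absolute = 5×12 + 5 = 65
Transpose up 13: 65 + 13 = 78
78 = 6×12 + 6 → F# in octave 6
Result = F#6


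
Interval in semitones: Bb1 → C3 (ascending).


Let's work it out.
Absolute semitone position = octave×12 + chromatic position
Bb1: 1×12 + 10 = 22
C3: 3×12 + 0 = 36
Difference = 36 - 22 = 14
= 14 semitones


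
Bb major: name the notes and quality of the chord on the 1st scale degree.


Solution.
Bb major scale: Bb C D Eb F G A
Diatonic triad on degree 1 stacks scale notes 1, 3, 5: Bb D F
Bb→D = 4 semitones; Bb→F = 7 semitones → major triad
= Bb D F (major)


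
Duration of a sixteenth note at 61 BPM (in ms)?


One quarter-note beat = 60000 / BPM = 60000 / 61 ms
Sixteenth note = 1/4 × quarter note
Duration = 1/4 × 60000 / 61 = 15000 / 61
= 245.9 ms


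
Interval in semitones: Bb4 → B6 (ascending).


Let's work it out.
Absolute semitone position = octave×12 + chromatic position
Bb4: 4×12 + 10 = 58
B6: 6×12 + 11 = 83
Difference = 83 - 58 = 25
= 25 semitones


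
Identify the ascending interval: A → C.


Step by step:
Letter names: A → C spans 3 letter names → a 3rd
Semitones: A → C = 3 half-steps
A 3rd of 3 semitones is a minor 3rd
= minor 3rd


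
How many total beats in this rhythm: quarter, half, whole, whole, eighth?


Step by step:
Beat values:
  quarter = 1 beat
  half = 2 beats
  whole = 4 beats
  whole = 4 beats
  eighth = 0.5 beats
Sum = 1 + 2 + 4 + 4 + 0.5
= 11.5 beats


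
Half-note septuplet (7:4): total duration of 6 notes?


Reasoning:
Septuplet: 7 notes occupy the space of 4 half notes
Space = 4 × 2 = 8 beats
Each septuplet note = 8 / 7 = 8/7 beats
6 notes = 6 × 8/7 = 48/7
= 48/7 beats


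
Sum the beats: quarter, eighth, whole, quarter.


Reasoning:
Beat values:
  quarter = 1 beat
  eighth = 0.5 beats
  whole = 4 beats
  quarter = 1 beat
Sum = 1 + 0.5 + 4 + 1
= 6.5 beats


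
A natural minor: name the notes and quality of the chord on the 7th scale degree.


A natural minor scale: A B C D E F G
Diatonic triad on degree 7 stacks scale notes 7, 2, 4: G B D
G→B = 4 semitones; G→D = 7 semitones → major triad
= G B D (major)


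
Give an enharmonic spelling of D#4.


Enharmonic notes sound the same pitch but are spelled with different letter names
D# and Eb name the same pitch class
= Eb4


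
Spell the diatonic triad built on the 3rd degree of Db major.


Db major scale: Db Eb F Gb Ab Bb C
Diatonic triad on degree 3 stacks scale notes 3, 5, 7: F Ab C
F→Ab = 3 semitones; F→C = 7 semitones → minor triad
= F Ab C (minor)


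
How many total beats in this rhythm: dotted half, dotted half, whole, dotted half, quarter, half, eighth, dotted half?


Step by step:
Beat values:
  dotted half = 3 beats
  dotted half = 3 beats
  whole = 4 beats
  dotted half = 3 beats
  quarter = 1 beat
  half = 2 beats
  eighth = 0.5 beats
  dotted half = 3 beats
Sum = 3 + 3 + 4 + 3 + 1 + 2 + 0.5 + 3
= 19.5 beats


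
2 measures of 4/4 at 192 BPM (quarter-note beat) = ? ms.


Quarter-note beat duration = 60000 / 192 ms
Beats per measure (4/4) = 4
One measure = 4 × 60000 / 192 = 240000 / 192 ms
2 measures = 2 × 240000 / 192 = 480000 / 192
= 2500.0 ms


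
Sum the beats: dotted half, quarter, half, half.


Let's work it out.
Beat values:
  dotted half = 3 beats
  quarter = 1 beat
  half = 2 beats
  half = 2 beats
Sum = 3 + 1 + 2 + 2
= 8 beats


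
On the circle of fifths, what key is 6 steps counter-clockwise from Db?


Each counter-clockwise step moves down a perfect 5th (= up a perfect 4th)
From Db: Db → F#/Gb → B → E → A → D → G
= G


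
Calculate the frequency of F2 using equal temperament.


Solution.
f = 440 × 2^(n/12) where n = semitones from A4
F2: -28 semitones from A4
f = 440 × 2^(-28/12)
f = 87.31 Hz


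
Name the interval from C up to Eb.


Letter names: C → E spans 3 letter names → a 3rd
Semitones: C → Eb = 3 half-steps
A 3rd of 3 semitones is a minor 3rd
= minor 3rd


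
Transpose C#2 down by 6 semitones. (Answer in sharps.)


Working:
C#2: chromatic position 1 in octave 2 → absolute = 2×12 + 1 = 25
Transpose down 6: 25 - 6 = 19
19 = 1×12 + 7 → G in octave 1
Result = G1


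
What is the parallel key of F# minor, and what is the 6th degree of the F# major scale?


Parallel keys share the same tonic but differ in mode
F# minor → parallel is F# major
F# major scale: F# G# A# B C# D# E#
= F# major; 6th degree = D#


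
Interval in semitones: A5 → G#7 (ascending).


Reasoning:
Absolute semitone position = octave×12 + chromatic position
A5: 5×12 + 9 = 69
G#7: 7×12 + 8 = 92
Difference = 92 - 69 = 23
= 23 semitones


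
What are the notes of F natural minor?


Natural minor scale pattern: W-H-W-W-H-W-W (2-1-2-2-1-2-2 semitones)
Starting from F:
  F + 2 semitones → G
  G + 1 semitone → Ab
  Ab + 2 semitones → Bb
  Bb + 2 semitones → C
  C + 1 semitone → Db
  Db + 2 semitones → Eb
  Eb + 2 semitones → F
Scale = F G Ab Bb C Db Eb


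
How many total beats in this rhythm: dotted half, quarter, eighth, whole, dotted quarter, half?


Working:
Beat values:
  dotted half = 3 beats
  quarter = 1 beat
  eighth = 0.5 beats
  whole = 4 beats
  dotted quarter = 1.5 beats
  half = 2 beats
Sum = 3 + 1 + 0.5 + 4 + 1.5 + 2
= 12 beats


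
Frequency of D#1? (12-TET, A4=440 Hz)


Step by step:
f = 440 × 2^(n/12) where n = semitones from A4
D#1: -42 semitones from A4
f = 440 × 2^(-42/12)
f = 38.89 Hz


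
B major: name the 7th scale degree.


Reasoning:
Major scale pattern: W-W-H-W-W-W-H (2-2-1-2-2-2-1 semitones)
Starting from B:
  B + 2 semitones → C#
  C# + 2 semitones → D#
  D# + 1 semitone → E
  E + 2 semitones → F#
  F# + 2 semitones → G#
  G# + 2 semitones → A#
  A# + 1 semitone → B
Scale: B C# D# E F# G# A#
Degree 7 = A#


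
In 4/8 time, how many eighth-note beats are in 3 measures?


Step by step:
Time signature 4/8: the bottom number 8 means the eighth note gets one count
The top number 4 means 4 eighth-note beats per measure
Total = 4 × 3 measures
= 12 eighth-note beats


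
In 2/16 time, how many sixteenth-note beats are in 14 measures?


Time signature 2/16: the bottom number 16 means the sixteenth note gets one count
The top number 2 means 2 sixteenth-note beats per measure
Total = 2 × 14 measures
= 28 sixteenth-note beats


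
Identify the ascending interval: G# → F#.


Step by step:
Letter names: G → F spans 7 letter names → a 7th
Semitones: G# → F# = 10 half-steps
A 7th of 10 semitones is a minor 7th
= minor 7th


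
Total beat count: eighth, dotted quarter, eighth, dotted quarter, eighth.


Solution.
Beat values:
  eighth = 0.5 beats
  dotted quarter = 1.5 beats
  eighth = 0.5 beats
  dotted quarter = 1.5 beats
  eighth = 0.5 beats
Sum = 0.5 + 1.5 + 0.5 + 1.5 + 0.5
= 4.5 beats


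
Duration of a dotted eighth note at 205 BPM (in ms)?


Step by step:
One quarter-note beat = 60000 / BPM = 60000 / 205 ms
Dotted eighth note = 3/4 × quarter note
Duration = 3/4 × 60000 / 205 = 45000 / 205
= 219.5 ms


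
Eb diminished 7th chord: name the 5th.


Diminished 7th chord = root + minor 3rd + diminished 5th + diminished 7th
Seventh chords stack in thirds, so the letter names are E-G-B-D
Root: Eb
Minor 3rd above Eb: Gb
Diminished 5th above Eb: Bbb
Diminished 7th above Eb: Dbb
The 5th = Bbb


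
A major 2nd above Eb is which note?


A 2nd spans 2 letter names, so from E we land on F
A major 2nd = 2 semitones above Eb
Spell F at that pitch: F
= F


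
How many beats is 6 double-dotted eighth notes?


Working:
Base eighth note = 1/2 beats
Dot 1 adds half the previous value: +1/4
Dot 2 adds half the previous value: +1/8
One double-dotted eighth = 1/2 + 1/4 + 1/8 = 7/8
6 of them = 6 × 7/8 = 21/4
= 21/4 beats


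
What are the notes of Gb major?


Working:
Major scale pattern: W-W-H-W-W-W-H (2-2-1-2-2-2-1 semitones)
Starting from Gb:
  Gb + 2 semitones → Ab
  Ab + 2 semitones → Bb
  Bb + 1 semitone → Cb
  Cb + 2 semitones → Db
  Db + 2 semitones → Eb
  Eb + 2 semitones → F
  F + 1 semitone → Gb
Scale = Gb Ab Bb Cb Db Eb F


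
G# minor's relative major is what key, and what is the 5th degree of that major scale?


Let's work it out.
The relative major shares the key signature and is a minor 3rd above the minor tonic
A minor 3rd above G# is B
→ relative major of G# minor is B major
B major scale: B C# D# E F# G# A#
= B major; 5th degree = F#


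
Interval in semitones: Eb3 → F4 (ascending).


Let's work it out.
Absolute semitone position = octave×12 + chromatic position
Eb3: 3×12 + 3 = 39
F4: 4×12 + 5 = 53
Difference = 53 - 39 = 14
= 14 semitones


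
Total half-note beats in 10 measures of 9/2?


Reasoning:
Time signature 9/2: the bottom number 2 means the half note gets one count
The top number 9 means 9 half-note beats per measure
Total = 9 × 10 measures
= 90 half-note beats


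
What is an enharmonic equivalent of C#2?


Enharmonic notes sound the same pitch but are spelled with different letter names
C# and Db name the same pitch class
= Db2


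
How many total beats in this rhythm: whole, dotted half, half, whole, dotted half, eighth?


Working:
Beat values:
  whole = 4 beats
  dotted half = 3 beats
  half = 2 beats
  whole = 4 beats
  dotted half = 3 beats
  eighth = 0.5 beats
Sum = 4 + 3 + 2 + 4 + 3 + 0.5
= 16.5 beats


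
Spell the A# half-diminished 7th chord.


Working:
Half-diminished 7th chord = root + minor 3rd + diminished 5th + minor 7th
Seventh chords stack in thirds, so the letter names are A-C-E-G
Root: A#
Minor 3rd above A#: C#
Diminished 5th above A#: E
Minor 7th above A#: G#
Chord = A# C# E G#


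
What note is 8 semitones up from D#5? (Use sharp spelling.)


Working:
D#5: chromatic position 3 in octave 5 → absolute = 5×12 + 3 = 63
Transpose up 8: 63 + 8 = 71
71 = 5×12 + 11 → B in octave 5
Result = B5


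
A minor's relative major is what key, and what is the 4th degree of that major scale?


The relative major shares the key signature and is a minor 3rd above the minor tonic
A minor 3rd above A is C
→ relative major of A minor is C major
C major scale: C D E F G A B
= C major; 4th degree = F


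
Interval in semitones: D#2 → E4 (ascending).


Step by step:
Absolute semitone position = octave×12 + chromatic position
D#2: 2×12 + 3 = 27
E4: 4×12 + 4 = 52
Difference = 52 - 27 = 25
= 25 semitones


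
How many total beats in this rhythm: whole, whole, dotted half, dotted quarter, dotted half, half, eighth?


Let's work it out.
Beat values:
  whole = 4 beats
  whole = 4 beats
  dotted half = 3 beats
  dotted quarter = 1.5 beats
  dotted half = 3 beats
  half = 2 beats
  eighth = 0.5 beats
Sum = 4 + 4 + 3 + 1.5 + 3 + 2 + 0.5
= 18 beats


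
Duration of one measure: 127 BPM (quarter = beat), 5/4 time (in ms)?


Step by step:
Quarter-note beat duration = 60000 / 127 ms
Beats per measure (5/4) = 5
One measure = 5 × 60000 / 127 = 300000 / 127 ms
= 2362.2 ms


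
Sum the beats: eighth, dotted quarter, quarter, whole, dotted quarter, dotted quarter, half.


Step by step:
Beat values:
  eighth = 0.5 beats
  dotted quarter = 1.5 beats
  quarter = 1 beat
  whole = 4 beats
  dotted quarter = 1.5 beats
  dotted quarter = 1.5 beats
  half = 2 beats
Sum = 0.5 + 1.5 + 1 + 4 + 1.5 + 1.5 + 2
= 12 beats


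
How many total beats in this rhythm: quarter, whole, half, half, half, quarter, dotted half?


Beat values:
  quarter = 1 beat
  whole = 4 beats
  half = 2 beats
  half = 2 beats
  half = 2 beats
  quarter = 1 beat
  dotted half = 3 beats
Sum = 1 + 4 + 2 + 2 + 2 + 1 + 3
= 15 beats


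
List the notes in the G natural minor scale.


Natural minor scale pattern: W-H-W-W-H-W-W (2-1-2-2-1-2-2 semitones)
Starting from G:
  G + 2 semitones → A
  A + 1 semitone → Bb
  Bb + 2 semitones → C
  C + 2 semitones → D
  D + 1 semitone → Eb
  Eb + 2 semitones → F
  F + 2 semitones → G
Scale = G A Bb C D Eb F


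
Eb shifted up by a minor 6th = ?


Reasoning:
minor 6th: 6 letter names, 8 semitones
Letter: E + 5 → C
Pitch: Eb + 8 semitones, spelled as a C → Cb
= Cb


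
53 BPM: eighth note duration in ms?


Working:
One quarter-note beat = 60000 / BPM = 60000 / 53 ms
Eighth note = 1/2 × quarter note
Duration = 1/2 × 60000 / 53 = 30000 / 53
= 566.0 ms


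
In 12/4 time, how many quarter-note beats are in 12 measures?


Working:
Time signature 12/4: the bottom number 4 means the quarter note gets one count
The top number 12 means 12 quarter-note beats per measure
Total = 12 × 12 measures
= 144 quarter-note beats


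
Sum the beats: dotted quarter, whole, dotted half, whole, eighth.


Working:
Beat values:
  dotted quarter = 1.5 beats
  whole = 4 beats
  dotted half = 3 beats
  whole = 4 beats
  eighth = 0.5 beats
Sum = 1.5 + 4 + 3 + 4 + 0.5
= 13 beats


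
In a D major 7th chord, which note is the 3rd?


Major 7th chord = root + major 3rd + perfect 5th + major 7th
Seventh chords stack in thirds, so the letter names are D-F-A-C
Root: D
Major 3rd above D: F#
Perfect 5th above D: A
Major 7th above D: C#
The 3rd = F#


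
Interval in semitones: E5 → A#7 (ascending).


Working:
Absolute semitone position = octave×12 + chromatic position
E5: 5×12 + 4 = 64
A#7: 7×12 + 10 = 94
Difference = 94 - 64 = 30
= 30 semitones


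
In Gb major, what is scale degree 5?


Reasoning:
Major scale pattern: W-W-H-W-W-W-H (2-2-1-2-2-2-1 semitones)
Starting from Gb:
  Gb + 2 semitones → Ab
  Ab + 2 semitones → Bb
  Bb + 1 semitone → Cb
  Cb + 2 semitones → Db
  Db + 2 semitones → Eb
  Eb + 2 semitones → F
  F + 1 semitone → Gb
Scale: Gb Ab Bb Cb Db Eb F
Degree 5 = Db


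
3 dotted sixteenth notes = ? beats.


Reasoning:
Base sixteenth note = 1/4 beats
Dot 1 adds half the previous value: +1/8
One dotted sixteenth = 1/4 + 1/8 = 3/8
3 of them = 3 × 3/8 = 9/8
= 9/8 beats


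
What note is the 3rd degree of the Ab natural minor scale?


Natural minor scale pattern: W-H-W-W-H-W-W (2-1-2-2-1-2-2 semitones)
Starting from Ab:
  Ab + 2 semitones → Bb
  Bb + 1 semitone → Cb
  Cb + 2 semitones → Db
  Db + 2 semitones → Eb
  Eb + 1 semitone → Fb
  Fb + 2 semitones → Gb
  Gb + 2 semitones → Ab
Scale: Ab Bb Cb Db Eb Fb Gb
Degree 3 = Cb


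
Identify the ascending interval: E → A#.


Letter names: E → A spans 4 letter names → a 4th
Semitones: E → A# = 6 half-steps
A 4th of 6 semitones is an augmented 4th
= augmented 4th


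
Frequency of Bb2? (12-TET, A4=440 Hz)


f = 440 × 2^(n/12) where n = semitones from A4
Bb2: -23 semitones from A4
f = 440 × 2^(-23/12)
f = 116.54 Hz


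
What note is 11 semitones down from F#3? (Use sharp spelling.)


F#3: chromatic position 6 in octave 3 → absolute = 3×12 + 6 = 42
Transpose down 11: 42 - 11 = 31
31 = 2×12 + 7 → G in octave 2
Result = G2


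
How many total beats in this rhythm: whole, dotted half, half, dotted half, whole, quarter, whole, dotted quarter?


Solution.
Beat values:
  whole = 4 beats
  dotted half = 3 beats
  half = 2 beats
  dotted half = 3 beats
  whole = 4 beats
  quarter = 1 beat
  whole = 4 beats
  dotted quarter = 1.5 beats
Sum = 4 + 3 + 2 + 3 + 4 + 1 + 4 + 1.5
= 22.5 beats


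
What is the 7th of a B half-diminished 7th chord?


Solution.
Half-diminished 7th chord = root + minor 3rd + diminished 5th + minor 7th
Seventh chords stack in thirds, so the letter names are B-D-F-A
Root: B
Minor 3rd above B: D
Diminished 5th above B: F
Minor 7th above B: A
The 7th = A


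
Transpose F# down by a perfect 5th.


Solution.
perfect 5th: 5 letter names, 7 semitones
Letter: F - 4 → B
Pitch: F# - 7 semitones, spelled as a B → B
= B


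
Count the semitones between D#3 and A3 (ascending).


Step by step:
Absolute semitone position = octave×12 + chromatic position
D#3: 3×12 + 3 = 39
A3: 3×12 + 9 = 45
Difference = 45 - 39 = 6
= 6 semitones


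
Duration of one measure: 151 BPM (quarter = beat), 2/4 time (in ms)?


Solution.
Quarter-note beat duration = 60000 / 151 ms
Beats per measure (2/4) = 2
One measure = 2 × 60000 / 151 = 120000 / 151 ms
= 794.7 ms


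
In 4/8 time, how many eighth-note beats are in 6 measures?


Step by step:
Time signature 4/8: the bottom number 8 means the eighth note gets one count
The top number 4 means 4 eighth-note beats per measure
Total = 4 × 6 measures
= 24 eighth-note beats


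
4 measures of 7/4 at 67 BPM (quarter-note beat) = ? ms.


Quarter-note beat duration = 60000 / 67 ms
Beats per measure (7/4) = 7
One measure = 7 × 60000 / 67 = 420000 / 67 ms
4 measures = 4 × 420000 / 67 = 1680000 / 67
= 25074.6 ms


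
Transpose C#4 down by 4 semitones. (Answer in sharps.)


C#4: chromatic position 1 in octave 4 → absolute = 4×12 + 1 = 49
Transpose down 4: 49 - 4 = 45
45 = 3×12 + 9 → A in octave 3
Result = A3


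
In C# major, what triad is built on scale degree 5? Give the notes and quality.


C# major scale: C# D# E# F# G# A# B#
Diatonic triad on degree 5 stacks scale notes 5, 7, 2: G# B# D#
G#→B# = 4 semitones; G#→D# = 7 semitones → major triad
= G# B# D# (major)


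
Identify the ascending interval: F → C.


Let's work it out.
Letter names: F → C spans 5 letter names → a 5th
Semitones: F → C = 7 half-steps
A 5th of 7 semitones is a perfect 5th
= perfect 5th


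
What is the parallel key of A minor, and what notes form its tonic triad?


Parallel keys share the same tonic but differ in mode
A minor → parallel is A major
Tonic triad of A major = A C# E
= A major; triad = A C# E


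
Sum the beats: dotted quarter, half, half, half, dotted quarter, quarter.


Step by step:
Beat values:
  dotted quarter = 1.5 beats
  half = 2 beats
  half = 2 beats
  half = 2 beats
  dotted quarter = 1.5 beats
  quarter = 1 beat
Sum = 1.5 + 2 + 2 + 2 + 1.5 + 1
= 10 beats


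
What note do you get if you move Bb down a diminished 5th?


diminished 5th: 5 letter names, 6 semitones
Letter: B - 4 → E
Pitch: Bb - 6 semitones, spelled as an E → E
= E


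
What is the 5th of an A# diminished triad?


Diminished triad = root + minor 3rd (3 semitones) + diminished 5th (6 semitones)
A triad on A# stacks thirds, so the chord tones use letter names A-C-E
Root: A#
Minor 3rd above A#: C#
Diminished 5th above A#: E
The 5th = E


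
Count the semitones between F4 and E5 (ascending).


Solution.
Absolute semitone position = octave×12 + chromatic position
F4: 4×12 + 5 = 53
E5: 5×12 + 4 = 64
Difference = 64 - 53 = 11
= 11 semitones


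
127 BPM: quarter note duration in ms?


One quarter-note beat = 60000 / BPM = 60000 / 127 ms
Duration = 60000 / 127
= 472.4 ms


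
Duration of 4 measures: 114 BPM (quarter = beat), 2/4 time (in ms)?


Quarter-note beat duration = 60000 / 114 ms
Beats per measure (2/4) = 2
One measure = 2 × 60000 / 114 = 120000 / 114 ms
4 measures = 4 × 120000 / 114 = 480000 / 114
= 4210.5 ms


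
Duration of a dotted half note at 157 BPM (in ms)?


One quarter-note beat = 60000 / BPM = 60000 / 157 ms
Dotted half note = 3 × quarter note
Duration = 3 × 60000 / 157 = 180000 / 157
= 1146.5 ms


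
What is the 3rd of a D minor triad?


Step by step:
Minor triad = root + minor 3rd (3 semitones) + perfect 5th (7 semitones)
A triad on D stacks thirds, so the chord tones use letter names D-F-A
Root: D
Minor 3rd above D: F
Perfect 5th above D: A
The 3rd = F


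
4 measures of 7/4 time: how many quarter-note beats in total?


Time signature 7/4: the bottom number 4 means the quarter note gets one count
The top number 7 means 7 quarter-note beats per measure
Total = 7 × 4 measures
= 28 quarter-note beats


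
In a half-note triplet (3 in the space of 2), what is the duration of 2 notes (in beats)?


Let's work it out.
Triplet: 3 notes occupy the space of 2 half notes
Space = 2 × 2 = 4 beats
Each triplet note = 4 / 3 = 4/3 beats
2 notes = 2 × 4/3 = 8/3
= 8/3 beats


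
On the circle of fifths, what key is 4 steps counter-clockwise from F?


Working:
Each counter-clockwise step moves down a perfect 5th (= up a perfect 4th)
From F: F → Bb → Eb → Ab → Db
= Db


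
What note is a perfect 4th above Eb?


A 4th spans 4 letter names, so from E we land on A
A perfect 4th = 5 semitones above Eb
Spell A at that pitch: Ab
= Ab


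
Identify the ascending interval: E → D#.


Step by step:
Letter names: E → D spans 7 letter names → a 7th
Semitones: E → D# = 11 half-steps
A 7th of 11 semitones is a major 7th
= major 7th


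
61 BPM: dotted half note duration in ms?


One quarter-note beat = 60000 / BPM = 60000 / 61 ms
Dotted half note = 3 × quarter note
Duration = 3 × 60000 / 61 = 180000 / 61
= 2950.8 ms


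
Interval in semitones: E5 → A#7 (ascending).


Step by step:
Absolute semitone position = octave×12 + chromatic position
E5: 5×12 + 4 = 64
A#7: 7×12 + 10 = 94
Difference = 94 - 64 = 30
= 30 semitones


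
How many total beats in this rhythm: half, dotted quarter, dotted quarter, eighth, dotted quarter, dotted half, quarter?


Working:
Beat values:
  half = 2 beats
  dotted quarter = 1.5 beats
  dotted quarter = 1.5 beats
  eighth = 0.5 beats
  dotted quarter = 1.5 beats
  dotted half = 3 beats
  quarter = 1 beat
Sum = 2 + 1.5 + 1.5 + 0.5 + 1.5 + 3 + 1
= 11 beats


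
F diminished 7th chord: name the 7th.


Solution.
Diminished 7th chord = root + minor 3rd + diminished 5th + diminished 7th
Seventh chords stack in thirds, so the letter names are F-A-C-E
Root: F
Minor 3rd above F: Ab
Diminished 5th above F: Cb
Diminished 7th above F: Ebb
The 7th = Ebb


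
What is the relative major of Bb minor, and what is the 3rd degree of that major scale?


Step by step:
The relative major shares the key signature and is a minor 3rd above the minor tonic
A minor 3rd above Bb is Db
→ relative major of Bb minor is Db major
Db major scale: Db Eb F Gb Ab Bb C
= Db major; 3rd degree = F


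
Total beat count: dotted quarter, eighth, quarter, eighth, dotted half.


Step by step:
Beat values:
  dotted quarter = 1.5 beats
  eighth = 0.5 beats
  quarter = 1 beat
  eighth = 0.5 beats
  dotted half = 3 beats
Sum = 1.5 + 0.5 + 1 + 0.5 + 3
= 6.5 beats


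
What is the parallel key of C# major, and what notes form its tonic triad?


Working:
Parallel keys share the same tonic but differ in mode
C# major → parallel is C# minor
Tonic triad of C# minor = C# E G#
= C# minor; triad = C# E G#


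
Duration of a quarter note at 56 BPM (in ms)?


One quarter-note beat = 60000 / BPM = 60000 / 56 ms
Duration = 60000 / 56
= 1071.4 ms


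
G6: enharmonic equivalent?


Reasoning:
Enharmonic notes sound the same pitch but are spelled with different letter names
G and F## name the same pitch class
= F##6


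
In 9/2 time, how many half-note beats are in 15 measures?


Solution.
Time signature 9/2: the bottom number 2 means the half note gets one count
The top number 9 means 9 half-note beats per measure
Total = 9 × 15 measures
= 135 half-note beats


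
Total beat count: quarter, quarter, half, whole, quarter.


Reasoning:
Beat values:
  quarter = 1 beat
  quarter = 1 beat
  half = 2 beats
  whole = 4 beats
  quarter = 1 beat
Sum = 1 + 1 + 2 + 4 + 1
= 9 beats


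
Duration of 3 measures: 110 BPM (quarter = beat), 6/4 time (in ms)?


Step by step:
Quarter-note beat duration = 60000 / 110 ms
Beats per measure (6/4) = 6
One measure = 6 × 60000 / 110 = 360000 / 110 ms
3 measures = 3 × 360000 / 110 = 1080000 / 110
= 9818.2 ms


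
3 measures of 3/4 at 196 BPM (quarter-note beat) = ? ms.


Step by step:
Quarter-note beat duration = 60000 / 196 ms
Beats per measure (3/4) = 3
One measure = 3 × 60000 / 196 = 180000 / 196 ms
3 measures = 3 × 180000 / 196 = 540000 / 196
= 2755.1 ms


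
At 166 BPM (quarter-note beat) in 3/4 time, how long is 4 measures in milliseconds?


Quarter-note beat duration = 60000 / 166 ms
Beats per measure (3/4) = 3
One measure = 3 × 60000 / 166 = 180000 / 166 ms
4 measures = 4 × 180000 / 166 = 720000 / 166
= 4337.3 ms


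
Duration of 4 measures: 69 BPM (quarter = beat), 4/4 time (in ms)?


Quarter-note beat duration = 60000 / 69 ms
Beats per measure (4/4) = 4
One measure = 4 × 60000 / 69 = 240000 / 69 ms
4 measures = 4 × 240000 / 69 = 960000 / 69
= 13913.0 ms


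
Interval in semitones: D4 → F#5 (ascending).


Working:
Absolute semitone position = octave×12 + chromatic position
D4: 4×12 + 2 = 50
F#5: 5×12 + 6 = 66
Difference = 66 - 50 = 16
= 16 semitones


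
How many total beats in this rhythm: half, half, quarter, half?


Beat values:
  half = 2 beats
  half = 2 beats
  quarter = 1 beat
  half = 2 beats
Sum = 2 + 2 + 1 + 2
= 7 beats


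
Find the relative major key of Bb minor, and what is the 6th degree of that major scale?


Step by step:
The relative major shares the key signature and is a minor 3rd above the minor tonic
A minor 3rd above Bb is Db
→ relative major of Bb minor is Db major
Db major scale: Db Eb F Gb Ab Bb C
= Db major; 6th degree = Bb


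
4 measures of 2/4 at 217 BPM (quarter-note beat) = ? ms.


Reasoning:
Quarter-note beat duration = 60000 / 217 ms
Beats per measure (2/4) = 2
One measure = 2 × 60000 / 217 = 120000 / 217 ms
4 measures = 4 × 120000 / 217 = 480000 / 217
= 2212.0 ms


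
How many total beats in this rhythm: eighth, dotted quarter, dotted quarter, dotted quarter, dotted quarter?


Reasoning:
Beat values:
  eighth = 0.5 beats
  dotted quarter = 1.5 beats
  dotted quarter = 1.5 beats
  dotted quarter = 1.5 beats
  dotted quarter = 1.5 beats
Sum = 0.5 + 1.5 + 1.5 + 1.5 + 1.5
= 6.5 beats


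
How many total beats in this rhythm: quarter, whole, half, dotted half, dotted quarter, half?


Reasoning:
Beat values:
  quarter = 1 beat
  whole = 4 beats
  half = 2 beats
  dotted half = 3 beats
  dotted quarter = 1.5 beats
  half = 2 beats
Sum = 1 + 4 + 2 + 3 + 1.5 + 2
= 13.5 beats


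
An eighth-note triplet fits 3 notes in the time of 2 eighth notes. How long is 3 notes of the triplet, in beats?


Triplet: 3 notes occupy the space of 2 eighth notes
Space = 2 × 1/2 = 1 beat
Each triplet note = 1 / 3 = 1/3 beats
3 notes = 3 × 1/3 = 1
= 1 beat


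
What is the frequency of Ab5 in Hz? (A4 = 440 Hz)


f = 440 × 2^(n/12) where n = semitones from A4
Ab5: 11 semitones from A4
f = 440 × 2^(11/12)
f = 830.61 Hz


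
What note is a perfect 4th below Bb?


Let's work it out.
A 4th spans 4 letter names, so from B we land on F
A perfect 4th = 5 semitones below Bb
Spell F at that pitch: F
= F


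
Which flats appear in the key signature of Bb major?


Step by step:
Flat major keys: C(0), F(1), Bb(2), Eb(3), Ab(4), Db(5), Gb(6), Cb(7)
Bb major has 2 flats
Order of flats: Bb Eb Ab Db Gb Cb Fb → first 2: Bb, Eb
= Bb, Eb


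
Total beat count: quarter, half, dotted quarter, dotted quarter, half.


Beat values:
  quarter = 1 beat
  half = 2 beats
  dotted quarter = 1.5 beats
  dotted quarter = 1.5 beats
  half = 2 beats
Sum = 1 + 2 + 1.5 + 1.5 + 2
= 8 beats
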